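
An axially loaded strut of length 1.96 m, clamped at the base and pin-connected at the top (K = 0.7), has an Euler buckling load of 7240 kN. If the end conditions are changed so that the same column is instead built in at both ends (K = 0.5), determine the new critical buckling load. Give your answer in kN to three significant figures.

P_cr ∝ 1/K², so P_cr,new = P_cr,old × (K_old/K_new)² = 7240 × (0.7/0.5)²
= 7240 × 1.960 = 14200 kN

P_cr ≈ 14200 kN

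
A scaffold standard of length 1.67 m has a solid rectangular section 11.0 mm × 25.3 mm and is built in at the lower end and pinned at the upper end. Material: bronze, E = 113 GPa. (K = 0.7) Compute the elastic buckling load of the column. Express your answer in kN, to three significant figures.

Buckling occurs about the weak axis: I_min = h·b³/12 with b = 11.0 mm (the shorter side).
I_min = 25.3×11.0³/12 = 2.806×10^3 mm⁴
I = 2.806×10^3 mm⁴ = 2.806×10^-9 m⁴
Effective length L_e = K·L = 0.7 × 1.67 = 1.169 m
P_cr = π²EI / L_e² = π² × 113×10⁹ × 2.806×10^-9 / 1.169² = 2.290×10^3 N

P_cr ≈ 2.29 kN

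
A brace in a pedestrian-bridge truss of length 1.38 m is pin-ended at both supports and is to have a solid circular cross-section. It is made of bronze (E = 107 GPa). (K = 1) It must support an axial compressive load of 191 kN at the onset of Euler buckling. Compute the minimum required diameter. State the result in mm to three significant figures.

d ≈ 51.5 mm

L_e = K·L = 1 × 1.38 = 1.380 m
Required I = P_cr·L_e²/(π²E) = 1.910×10^5 × 1.380² / (π² × 1.07×10^11) = 3.444×10^-7 m⁴
I_req = 3.444×10^5 mm⁴
Solid circle: I = πd⁴/64  ⇒  d = (64I/π)^(1/4) = (64×3.444×10^5/π)^(1/4) = 51.5 mm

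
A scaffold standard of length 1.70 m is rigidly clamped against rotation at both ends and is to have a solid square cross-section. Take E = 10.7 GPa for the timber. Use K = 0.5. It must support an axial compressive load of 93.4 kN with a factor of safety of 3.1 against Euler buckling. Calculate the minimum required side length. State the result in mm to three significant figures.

a ≈ 69.8 mm

Required P_cr = n·P = 3.1 × 93.4 = 289.5 kN
L_e = K·L = 0.5 × 1.70 = 0.8500 m
Required I = P_cr·L_e²/(π²E) = 2.895×10^5 × 0.8500² / (π² × 1.07×10^10) = 1.981×10^-6 m⁴
I_req = 1.981×10^6 mm⁴
Solid square: I = a⁴/12  ⇒  a = (12I)^(1/4) = (12×1.981×10^6)^(1/4) = 69.8 mm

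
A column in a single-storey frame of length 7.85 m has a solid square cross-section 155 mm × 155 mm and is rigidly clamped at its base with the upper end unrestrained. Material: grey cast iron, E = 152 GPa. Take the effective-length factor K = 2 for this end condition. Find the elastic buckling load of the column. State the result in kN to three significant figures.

P_cr ≈ 293 kN

I = a⁴/12 = 155⁴/12 = 4.810×10^7 mm⁴
I = 4.810×10^7 mm⁴ = 4.810×10^-5 m⁴
Effective length L_e = K·L = 2 × 7.85 = 15.70 m
P_cr = π²EI / L_e² = π² × 152×10⁹ × 4.810×10^-5 / 15.70² = 2.927×10^5 N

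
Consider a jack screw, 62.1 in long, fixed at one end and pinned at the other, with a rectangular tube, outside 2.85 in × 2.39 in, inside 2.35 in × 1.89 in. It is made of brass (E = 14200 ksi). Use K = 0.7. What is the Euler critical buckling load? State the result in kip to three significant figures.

Weak-axis I_min = (h_o·b_o³ − h_i·b_i³)/12 with b_o = 2.39, b_i = 1.890 in (shorter outer/inner sides).
I_min = (2.85×2.39³ − 2.350×1.890³)/12 = 1.920 in⁴
Effective length L_e = K·L = 0.7 × 62.1 = 43.47 in
P_cr = π²EI / L_e² = π² × 14200×10³ × 1.920 / 43.47² = 1.424×10^5 lb

P_cr ≈ 142 kip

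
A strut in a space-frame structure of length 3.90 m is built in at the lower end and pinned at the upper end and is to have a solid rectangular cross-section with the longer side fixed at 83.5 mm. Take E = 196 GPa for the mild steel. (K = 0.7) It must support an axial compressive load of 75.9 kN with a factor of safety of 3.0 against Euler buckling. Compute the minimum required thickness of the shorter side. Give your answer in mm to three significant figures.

b ≈ 50.1 mm

Required P_cr = n·P = 3.0 × 75.9 = 227.7 kN
L_e = K·L = 0.7 × 3.90 = 2.730 m
Required I = P_cr·L_e²/(π²E) = 2.277×10^5 × 2.730² / (π² × 1.96×10^11) = 8.773×10^-7 m⁴
I_req = 8.773×10^5 mm⁴
Rectangle, weak axis: I_min = h·b³/12 with h = 83.5 mm fixed  ⇒  b = (12I/h)^(1/3) = 50.1 mm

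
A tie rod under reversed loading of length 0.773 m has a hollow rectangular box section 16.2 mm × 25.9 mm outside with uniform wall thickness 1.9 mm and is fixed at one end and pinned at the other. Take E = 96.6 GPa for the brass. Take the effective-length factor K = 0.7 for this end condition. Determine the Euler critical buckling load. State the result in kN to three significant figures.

Inner dimensions: h_i = 25.9 − 2×1.9 = 22.10 mm, b_i = 16.2 − 2×1.9 = 12.40 mm
Weak-axis I_min = (h_o·b_o³ − h_i·b_i³)/12 with b_o = 16.2, b_i = 12.40 mm (shorter outer/inner sides).
I_min = (25.9×16.2³ − 22.10×12.40³)/12 = 5.665×10^3 mm⁴
I = 5.665×10^3 mm⁴ = 5.665×10^-9 m⁴
Effective length L_e = K·L = 0.7 × 0.773 = 0.5411 m
P_cr = π²EI / L_e² = π² × 96.6×10⁹ × 5.665×10^-9 / 0.5411² = 1.845×10^4 N

P_cr ≈ 18.4 kN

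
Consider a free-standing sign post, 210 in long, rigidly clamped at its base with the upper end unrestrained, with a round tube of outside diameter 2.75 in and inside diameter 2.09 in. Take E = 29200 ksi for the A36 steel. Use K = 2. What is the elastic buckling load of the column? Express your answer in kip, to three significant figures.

P_cr ≈ 3.06 kip

d_o = 2.75 in, d_i = 2.09 in
I = π(d_o⁴ − d_i⁴)/64 = π(2.75⁴ − 2.090⁴)/64 = 1.871 in⁴
Effective length L_e = K·L = 2 × 210 = 420.0 in
P_cr = π²EI / L_e² = π² × 29200×10³ × 1.871 / 420.0² = 3.056×10^3 lb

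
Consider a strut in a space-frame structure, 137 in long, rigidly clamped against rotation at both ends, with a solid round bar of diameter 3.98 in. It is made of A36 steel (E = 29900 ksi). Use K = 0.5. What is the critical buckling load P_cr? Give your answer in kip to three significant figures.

I = πd⁴/64 = π×3.98⁴/64 = 12.32 in⁴
Effective length L_e = K·L = 0.5 × 137 = 68.50 in
P_cr = π²EI / L_e² = π² × 29900×10³ × 12.32 / 68.50² = 7.746×10^5 lb

P_cr ≈ 775 kip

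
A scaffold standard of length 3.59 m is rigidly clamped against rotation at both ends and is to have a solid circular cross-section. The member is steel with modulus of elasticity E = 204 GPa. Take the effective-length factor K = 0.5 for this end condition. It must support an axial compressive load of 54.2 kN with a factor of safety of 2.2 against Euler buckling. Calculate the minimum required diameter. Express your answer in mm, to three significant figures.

Required P_cr = n·P = 2.2 × 54.2 = 119.2 kN
L_e = K·L = 0.5 × 3.59 = 1.795 m
Required I = P_cr·L_e²/(π²E) = 1.192×10^5 × 1.795² / (π² × 2.04×10^11) = 1.908×10^-7 m⁴
I_req = 1.908×10^5 mm⁴
Solid circle: I = πd⁴/64  ⇒  d = (64I/π)^(1/4) = (64×1.908×10^5/π)^(1/4) = 44.4 mm

d ≈ 44.4 mm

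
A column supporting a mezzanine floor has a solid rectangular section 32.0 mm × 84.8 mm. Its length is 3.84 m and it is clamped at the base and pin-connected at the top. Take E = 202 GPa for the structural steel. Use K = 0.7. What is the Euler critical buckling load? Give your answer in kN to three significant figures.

P_cr ≈ 63.9 kN

Buckling occurs about the weak axis: I_min = h·b³/12 with b = 32.0 mm (the shorter side).
I_min = 84.8×32.0³/12 = 2.316×10^5 mm⁴
I = 2.316×10^5 mm⁴ = 2.316×10^-7 m⁴
Effective length L_e = K·L = 0.7 × 3.84 = 2.688 m
P_cr = π²EI / L_e² = π² × 202×10⁹ × 2.316×10^-7 / 2.688² = 6.389×10^4 N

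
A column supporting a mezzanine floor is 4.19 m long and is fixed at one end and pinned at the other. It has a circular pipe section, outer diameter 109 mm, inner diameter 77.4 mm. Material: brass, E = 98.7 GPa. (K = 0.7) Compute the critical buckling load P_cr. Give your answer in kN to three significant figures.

d_o = 109 mm, d_i = 77.4 mm
I = π(d_o⁴ − d_i⁴)/64 = π(109⁴ − 77.40⁴)/64 = 5.167×10^6 mm⁴
I = 5.167×10^6 mm⁴ = 5.167×10^-6 m⁴
Effective length L_e = K·L = 0.7 × 4.19 = 2.933 m
P_cr = π²EI / L_e² = π² × 98.7×10⁹ × 5.167×10^-6 / 2.933² = 5.851×10^5 N

P_cr ≈ 585 kN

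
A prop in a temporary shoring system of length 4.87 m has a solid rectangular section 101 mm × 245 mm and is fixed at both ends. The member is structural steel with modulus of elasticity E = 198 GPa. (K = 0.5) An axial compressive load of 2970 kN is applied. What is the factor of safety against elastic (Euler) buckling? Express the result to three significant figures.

n ≈ 2.33

Buckling occurs about the weak axis: I_min = h·b³/12 with b = 101 mm (the shorter side).
I_min = 245×101³/12 = 2.104×10^7 mm⁴
I = 2.104×10^7 mm⁴ = 2.104×10^-5 m⁴
Effective length L_e = K·L = 0.5 × 4.87 = 2.435 m
P_cr = π²EI / L_e² = π² × 198×10⁹ × 2.104×10^-5 / 2.435² = 6.933×10^6 N
Factor of safety n = P_cr / P = 6932.9 / 2970 = 2.33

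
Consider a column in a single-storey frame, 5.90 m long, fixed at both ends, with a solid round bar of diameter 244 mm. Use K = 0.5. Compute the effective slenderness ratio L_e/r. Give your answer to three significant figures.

λ ≈ 48.4

I = πd⁴/64 = π×244⁴/64 = 1.740×10^8 mm⁴
A = 4.676×10^4 mm²;  r_min = √(I/A) = √(1.740×10^8/4.676×10^4) = 61.00 mm
L_e = K·L = 0.5 × 5.90 m = 2.950 m = 2950.0 mm
λ = L_e / r_min = 2950.0 / 61.00 = 48.4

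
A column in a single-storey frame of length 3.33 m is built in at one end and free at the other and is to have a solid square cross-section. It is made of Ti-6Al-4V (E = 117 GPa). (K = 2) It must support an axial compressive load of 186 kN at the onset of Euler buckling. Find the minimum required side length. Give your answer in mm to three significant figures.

L_e = K·L = 2 × 3.33 = 6.660 m
Required I = P_cr·L_e²/(π²E) = 1.860×10^5 × 6.660² / (π² × 1.17×10^11) = 7.145×10^-6 m⁴
I_req = 7.145×10^6 mm⁴
Solid square: I = a⁴/12  ⇒  a = (12I)^(1/4) = (12×7.145×10^6)^(1/4) = 96.2 mm

a ≈ 96.2 mm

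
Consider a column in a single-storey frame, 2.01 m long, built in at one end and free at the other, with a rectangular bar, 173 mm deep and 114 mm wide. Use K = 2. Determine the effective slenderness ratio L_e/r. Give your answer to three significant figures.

λ ≈ 122

For a rectangle r_min = b/√12 = 114/√12 = 32.91 mm
L_e = K·L = 2 × 2.01 m = 4.020 m = 4020.0 mm
λ = L_e / r_min = 4020.0 / 32.91 = 122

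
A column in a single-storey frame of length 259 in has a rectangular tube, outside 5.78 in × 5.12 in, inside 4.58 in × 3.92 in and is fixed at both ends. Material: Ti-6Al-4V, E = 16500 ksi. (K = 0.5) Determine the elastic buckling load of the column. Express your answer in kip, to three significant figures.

P_cr ≈ 405 kip

Weak-axis I_min = (h_o·b_o³ − h_i·b_i³)/12 with b_o = 5.12, b_i = 3.920 in (shorter outer/inner sides).
I_min = (5.78×5.12³ − 4.580×3.920³)/12 = 41.66 in⁴
Effective length L_e = K·L = 0.5 × 259 = 129.5 in
P_cr = π²EI / L_e² = π² × 16500×10³ × 41.66 / 129.5² = 4.045×10^5 lb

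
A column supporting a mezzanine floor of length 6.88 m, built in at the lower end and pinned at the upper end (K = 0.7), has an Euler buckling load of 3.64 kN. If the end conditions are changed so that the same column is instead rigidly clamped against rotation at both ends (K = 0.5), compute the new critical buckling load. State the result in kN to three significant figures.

P_cr ∝ 1/K², so P_cr,new = P_cr,old × (K_old/K_new)² = 3.64 × (0.7/0.5)²
= 3.64 × 1.960 = 7.13 kN

P_cr ≈ 7.13 kN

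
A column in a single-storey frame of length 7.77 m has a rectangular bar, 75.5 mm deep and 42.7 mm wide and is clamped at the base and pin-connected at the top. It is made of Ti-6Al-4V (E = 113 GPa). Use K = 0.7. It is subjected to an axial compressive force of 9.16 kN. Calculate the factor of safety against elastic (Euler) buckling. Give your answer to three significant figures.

Buckling occurs about the weak axis: I_min = h·b³/12 with b = 42.7 mm (the shorter side).
I_min = 75.5×42.7³/12 = 4.898×10^5 mm⁴
I = 4.898×10^5 mm⁴ = 4.898×10^-7 m⁴
Effective length L_e = K·L = 0.7 × 7.77 = 5.439 m
P_cr = π²EI / L_e² = π² × 113×10⁹ × 4.898×10^-7 / 5.439² = 1.847×10^4 N
Factor of safety n = P_cr / P = 18.467 / 9.16 = 2.02

n ≈ 2.02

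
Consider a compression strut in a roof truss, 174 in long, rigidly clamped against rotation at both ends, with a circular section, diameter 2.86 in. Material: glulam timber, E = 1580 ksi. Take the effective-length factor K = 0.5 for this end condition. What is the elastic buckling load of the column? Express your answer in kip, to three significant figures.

I = πd⁴/64 = π×2.86⁴/64 = 3.284 in⁴
Effective length L_e = K·L = 0.5 × 174 = 87.00 in
P_cr = π²EI / L_e² = π² × 1580×10³ × 3.284 / 87.00² = 6.766×10^3 lb

P_cr ≈ 6.77 kip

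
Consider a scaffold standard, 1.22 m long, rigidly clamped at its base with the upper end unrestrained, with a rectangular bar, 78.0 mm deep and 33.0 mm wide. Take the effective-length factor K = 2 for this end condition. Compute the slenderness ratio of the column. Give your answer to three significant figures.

Buckling occurs about the weak axis: I_min = h·b³/12 with b = 33.0 mm (the shorter side).
I_min = 78.0×33.0³/12 = 2.336×10^5 mm⁴
A = 2.574×10^3 mm²;  r_min = √(I/A) = √(2.336×10^5/2.574×10^3) = 9.526 mm
L_e = K·L = 2 × 1.22 m = 2.440 m = 2440.0 mm
λ = L_e / r_min = 2440.0 / 9.526 = 256

λ ≈ 256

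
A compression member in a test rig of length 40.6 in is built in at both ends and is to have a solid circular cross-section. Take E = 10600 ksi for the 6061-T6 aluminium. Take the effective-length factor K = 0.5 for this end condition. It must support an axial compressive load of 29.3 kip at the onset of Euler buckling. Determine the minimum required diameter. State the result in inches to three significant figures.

L_e = K·L = 0.5 × 40.6 = 20.30 in
Required I = P_cr·L_e²/(π²E) = 2.930×10^4 × 20.30² / (π² × 1.06×10^7) = 0.1154 in⁴
Solid circle: I = πd⁴/64  ⇒  d = (64I/π)^(1/4) = (64×0.1154/π)^(1/4) = 1.24 in

d ≈ 1.24 in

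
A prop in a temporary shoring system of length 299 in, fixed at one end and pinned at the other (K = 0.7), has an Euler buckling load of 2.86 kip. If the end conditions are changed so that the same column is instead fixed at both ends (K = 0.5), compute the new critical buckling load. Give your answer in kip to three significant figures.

P_cr ∝ 1/K², so P_cr,new = P_cr,old × (K_old/K_new)² = 2.86 × (0.7/0.5)²
= 2.86 × 1.960 = 5.61 kip

P_cr ≈ 5.61 kip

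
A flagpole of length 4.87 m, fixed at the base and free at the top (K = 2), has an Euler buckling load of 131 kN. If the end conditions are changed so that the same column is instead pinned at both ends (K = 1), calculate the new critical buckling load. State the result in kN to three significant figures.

P_cr ∝ 1/K², so P_cr,new = P_cr,old × (K_old/K_new)² = 131 × (2/1)²
= 131 × 4.000 = 524 kN

P_cr ≈ 524 kN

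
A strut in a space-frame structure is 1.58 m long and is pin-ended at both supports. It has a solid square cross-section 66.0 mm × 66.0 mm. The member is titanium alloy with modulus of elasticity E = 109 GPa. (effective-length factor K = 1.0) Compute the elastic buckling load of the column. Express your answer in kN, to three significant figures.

I = a⁴/12 = 66.0⁴/12 = 1.581×10^6 mm⁴
I = 1.581×10^6 mm⁴ = 1.581×10^-6 m⁴
Effective length L_e = K·L = 1 × 1.58 = 1.580 m
P_cr = π²EI / L_e² = π² × 109×10⁹ × 1.581×10^-6 / 1.580² = 6.814×10^5 N

P_cr ≈ 681 kN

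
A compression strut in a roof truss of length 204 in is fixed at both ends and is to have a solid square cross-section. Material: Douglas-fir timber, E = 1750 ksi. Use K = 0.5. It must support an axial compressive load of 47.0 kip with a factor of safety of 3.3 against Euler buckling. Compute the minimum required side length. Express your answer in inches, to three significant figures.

a ≈ 5.79 in

Required P_cr = n·P = 3.3 × 47.0 = 155.1 kip
L_e = K·L = 0.5 × 204 = 102.0 in
Required I = P_cr·L_e²/(π²E) = 1.551×10^5 × 102.0² / (π² × 1.75×10^6) = 93.43 in⁴
Solid square: I = a⁴/12  ⇒  a = (12I)^(1/4) = (12×93.43)^(1/4) = 5.79 in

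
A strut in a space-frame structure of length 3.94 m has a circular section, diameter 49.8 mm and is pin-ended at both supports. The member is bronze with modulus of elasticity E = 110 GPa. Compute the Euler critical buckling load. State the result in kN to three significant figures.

I = πd⁴/64 = π×49.8⁴/64 = 3.019×10^5 mm⁴
I = 3.019×10^5 mm⁴ = 3.019×10^-7 m⁴
Effective length L_e = K·L = 1 × 3.94 = 3.940 m
P_cr = π²EI / L_e² = π² × 110×10⁹ × 3.019×10^-7 / 3.940² = 2.111×10^4 N

P_cr ≈ 21.1 kN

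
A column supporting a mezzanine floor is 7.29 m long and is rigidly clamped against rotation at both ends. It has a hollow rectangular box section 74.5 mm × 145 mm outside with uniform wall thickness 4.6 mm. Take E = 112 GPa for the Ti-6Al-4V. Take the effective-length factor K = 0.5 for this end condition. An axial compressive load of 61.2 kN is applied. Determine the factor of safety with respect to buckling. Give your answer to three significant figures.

n ≈ 2.51

Inner dimensions: h_i = 145 − 2×4.6 = 135.8 mm, b_i = 74.5 − 2×4.6 = 65.30 mm
Weak-axis I_min = (h_o·b_o³ − h_i·b_i³)/12 with b_o = 74.5, b_i = 65.30 mm (shorter outer/inner sides).
I_min = (145×74.5³ − 135.8×65.30³)/12 = 1.845×10^6 mm⁴
I = 1.845×10^6 mm⁴ = 1.845×10^-6 m⁴
Effective length L_e = K·L = 0.5 × 7.29 = 3.645 m
P_cr = π²EI / L_e² = π² × 112×10⁹ × 1.845×10^-6 / 3.645² = 1.535×10^5 N
Factor of safety n = P_cr / P = 153.53 / 61.2 = 2.51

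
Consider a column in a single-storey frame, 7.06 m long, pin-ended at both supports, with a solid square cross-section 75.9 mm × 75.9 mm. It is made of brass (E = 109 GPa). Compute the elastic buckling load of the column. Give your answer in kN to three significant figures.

I = a⁴/12 = 75.9⁴/12 = 2.766×10^6 mm⁴
I = 2.766×10^6 mm⁴ = 2.766×10^-6 m⁴
Effective length L_e = K·L = 1 × 7.06 = 7.060 m
P_cr = π²EI / L_e² = π² × 109×10⁹ × 2.766×10^-6 / 7.060² = 5.969×10^4 N

P_cr ≈ 59.7 kN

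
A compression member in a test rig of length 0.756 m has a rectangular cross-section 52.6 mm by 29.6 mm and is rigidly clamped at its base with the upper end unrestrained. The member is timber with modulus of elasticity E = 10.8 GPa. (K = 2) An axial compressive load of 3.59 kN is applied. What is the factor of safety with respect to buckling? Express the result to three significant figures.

n ≈ 1.48

Buckling occurs about the weak axis: I_min = h·b³/12 with b = 29.6 mm (the shorter side).
I_min = 52.6×29.6³/12 = 1.137×10^5 mm⁴
I = 1.137×10^5 mm⁴ = 1.137×10^-7 m⁴
Effective length L_e = K·L = 2 × 0.756 = 1.512 m
P_cr = π²EI / L_e² = π² × 10.8×10⁹ × 1.137×10^-7 / 1.512² = 5.300×10^3 N
Factor of safety n = P_cr / P = 5.3003 / 3.59 = 1.48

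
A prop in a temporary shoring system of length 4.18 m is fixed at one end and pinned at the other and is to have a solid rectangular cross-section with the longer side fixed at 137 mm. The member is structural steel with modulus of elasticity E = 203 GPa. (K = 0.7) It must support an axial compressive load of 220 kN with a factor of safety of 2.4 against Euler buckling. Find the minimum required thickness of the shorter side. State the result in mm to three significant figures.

b ≈ 58.2 mm

Required P_cr = n·P = 2.4 × 220 = 528.0 kN
L_e = K·L = 0.7 × 4.18 = 2.926 m
Required I = P_cr·L_e²/(π²E) = 5.280×10^5 × 2.926² / (π² × 2.03×10^11) = 2.256×10^-6 m⁴
I_req = 2.256×10^6 mm⁴
Rectangle, weak axis: I_min = h·b³/12 with h = 137 mm fixed  ⇒  b = (12I/h)^(1/3) = 58.2 mm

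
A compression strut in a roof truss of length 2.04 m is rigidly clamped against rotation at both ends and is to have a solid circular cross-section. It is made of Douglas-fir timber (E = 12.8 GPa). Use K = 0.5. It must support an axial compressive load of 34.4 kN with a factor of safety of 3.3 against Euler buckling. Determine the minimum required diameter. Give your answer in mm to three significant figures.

Required P_cr = n·P = 3.3 × 34.4 = 113.5 kN
L_e = K·L = 0.5 × 2.04 = 1.020 m
Required I = P_cr·L_e²/(π²E) = 1.135×10^5 × 1.020² / (π² × 1.28×10^10) = 9.349×10^-7 m⁴
I_req = 9.349×10^5 mm⁴
Solid circle: I = πd⁴/64  ⇒  d = (64I/π)^(1/4) = (64×9.349×10^5/π)^(1/4) = 66.1 mm

d ≈ 66.1 mm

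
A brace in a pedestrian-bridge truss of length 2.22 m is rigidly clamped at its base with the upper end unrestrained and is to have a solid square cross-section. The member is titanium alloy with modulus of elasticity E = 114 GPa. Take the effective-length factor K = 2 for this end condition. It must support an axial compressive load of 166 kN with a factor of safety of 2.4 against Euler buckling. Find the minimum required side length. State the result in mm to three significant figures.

Required P_cr = n·P = 2.4 × 166 = 398.4 kN
L_e = K·L = 2 × 2.22 = 4.440 m
Required I = P_cr·L_e²/(π²E) = 3.984×10^5 × 4.440² / (π² × 1.14×10^11) = 6.980×10^-6 m⁴
I_req = 6.980×10^6 mm⁴
Solid square: I = a⁴/12  ⇒  a = (12I)^(1/4) = (12×6.980×10^6)^(1/4) = 95.7 mm

a ≈ 95.7 mm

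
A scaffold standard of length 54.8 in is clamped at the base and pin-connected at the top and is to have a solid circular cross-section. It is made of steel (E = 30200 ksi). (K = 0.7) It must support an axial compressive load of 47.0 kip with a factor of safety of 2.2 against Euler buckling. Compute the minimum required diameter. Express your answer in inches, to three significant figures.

d ≈ 1.80 in

Required P_cr = n·P = 2.2 × 47.0 = 103.4 kip
L_e = K·L = 0.7 × 54.8 = 38.36 in
Required I = P_cr·L_e²/(π²E) = 1.034×10^5 × 38.36² / (π² × 3.02×10^7) = 0.5105 in⁴
Solid circle: I = πd⁴/64  ⇒  d = (64I/π)^(1/4) = (64×0.5105/π)^(1/4) = 1.80 in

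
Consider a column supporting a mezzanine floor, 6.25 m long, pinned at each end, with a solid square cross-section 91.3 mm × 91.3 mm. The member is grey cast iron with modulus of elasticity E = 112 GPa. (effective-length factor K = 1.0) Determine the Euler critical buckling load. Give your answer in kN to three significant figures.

P_cr ≈ 164 kN

I = a⁴/12 = 91.3⁴/12 = 5.790×10^6 mm⁴
I = 5.790×10^6 mm⁴ = 5.790×10^-6 m⁴
Effective length L_e = K·L = 1 × 6.25 = 6.250 m
P_cr = π²EI / L_e² = π² × 112×10⁹ × 5.790×10^-6 / 6.250² = 1.639×10^5 N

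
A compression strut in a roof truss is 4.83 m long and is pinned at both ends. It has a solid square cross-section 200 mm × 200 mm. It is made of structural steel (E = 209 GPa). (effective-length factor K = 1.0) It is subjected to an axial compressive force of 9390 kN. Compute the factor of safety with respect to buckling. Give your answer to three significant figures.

n ≈ 1.26

I = a⁴/12 = 200⁴/12 = 1.333×10^8 mm⁴
I = 1.333×10^8 mm⁴ = 1.333×10^-4 m⁴
Effective length L_e = K·L = 1 × 4.83 = 4.830 m
P_cr = π²EI / L_e² = π² × 209×10⁹ × 1.333×10^-4 / 4.830² = 1.179×10^7 N
Factor of safety n = P_cr / P = 11789 / 9390 = 1.26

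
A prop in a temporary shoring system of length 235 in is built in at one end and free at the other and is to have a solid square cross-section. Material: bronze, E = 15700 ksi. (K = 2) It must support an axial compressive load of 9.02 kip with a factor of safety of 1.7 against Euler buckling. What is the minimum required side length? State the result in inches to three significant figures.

Required P_cr = n·P = 1.7 × 9.02 = 15.33 kip
L_e = K·L = 2 × 235 = 470.0 in
Required I = P_cr·L_e²/(π²E) = 1.533×10^4 × 470.0² / (π² × 1.57×10^7) = 21.86 in⁴
Solid square: I = a⁴/12  ⇒  a = (12I)^(1/4) = (12×21.86)^(1/4) = 4.02 in

a ≈ 4.02 in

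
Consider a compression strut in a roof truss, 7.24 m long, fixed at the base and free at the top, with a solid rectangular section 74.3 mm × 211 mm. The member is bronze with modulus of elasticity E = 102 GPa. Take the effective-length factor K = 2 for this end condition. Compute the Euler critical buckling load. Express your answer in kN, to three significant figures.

Buckling occurs about the weak axis: I_min = h·b³/12 with b = 74.3 mm (the shorter side).
I_min = 211×74.3³/12 = 7.212×10^6 mm⁴
I = 7.212×10^6 mm⁴ = 7.212×10^-6 m⁴
Effective length L_e = K·L = 2 × 7.24 = 14.48 m
P_cr = π²EI / L_e² = π² × 102×10⁹ × 7.212×10^-6 / 14.48² = 3.463×10^4 N

P_cr ≈ 34.6 kN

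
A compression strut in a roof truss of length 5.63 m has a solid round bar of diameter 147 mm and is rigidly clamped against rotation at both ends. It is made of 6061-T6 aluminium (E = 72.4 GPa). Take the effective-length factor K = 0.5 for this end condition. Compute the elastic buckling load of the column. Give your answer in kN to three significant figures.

I = πd⁴/64 = π×147⁴/64 = 2.292×10^7 mm⁴
I = 2.292×10^7 mm⁴ = 2.292×10^-5 m⁴
Effective length L_e = K·L = 0.5 × 5.63 = 2.815 m
P_cr = π²EI / L_e² = π² × 72.4×10⁹ × 2.292×10^-5 / 2.815² = 2.067×10^6 N

P_cr ≈ 2070 kN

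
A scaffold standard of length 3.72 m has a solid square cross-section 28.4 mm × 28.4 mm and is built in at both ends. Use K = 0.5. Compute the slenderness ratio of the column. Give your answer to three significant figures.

For a square r = a/√12 = 28.4/√12 = 8.198 mm
L_e = K·L = 0.5 × 3.72 m = 1.860 m = 1860.0 mm
λ = L_e / r_min = 1860.0 / 8.198 = 227

λ ≈ 227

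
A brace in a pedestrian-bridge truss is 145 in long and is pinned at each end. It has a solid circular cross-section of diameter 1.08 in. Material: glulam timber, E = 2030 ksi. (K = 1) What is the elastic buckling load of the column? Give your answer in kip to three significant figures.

I = πd⁴/64 = π×1.08⁴/64 = 6.678×10^-2 in⁴
Effective length L_e = K·L = 1 × 145 = 145.0 in
P_cr = π²EI / L_e² = π² × 2030×10³ × 6.678×10^-2 / 145.0² = 63.64 lb

P_cr ≈ 0.0636 kip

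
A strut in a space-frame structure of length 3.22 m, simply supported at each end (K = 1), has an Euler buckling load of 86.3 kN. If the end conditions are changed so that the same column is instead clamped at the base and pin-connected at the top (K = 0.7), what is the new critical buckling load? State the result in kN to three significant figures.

P_cr ∝ 1/K², so P_cr,new = P_cr,old × (K_old/K_new)² = 86.3 × (1/0.7)²
= 86.3 × 2.041 = 176 kN

P_cr ≈ 176 kN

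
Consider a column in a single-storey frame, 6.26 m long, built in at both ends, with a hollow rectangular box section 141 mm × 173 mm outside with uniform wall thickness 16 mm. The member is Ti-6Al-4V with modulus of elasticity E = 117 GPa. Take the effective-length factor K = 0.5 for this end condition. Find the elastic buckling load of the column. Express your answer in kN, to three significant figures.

P_cr ≈ 2970 kN

Inner dimensions: h_i = 173 − 2×16 = 141.0 mm, b_i = 141 − 2×16 = 109.0 mm
Weak-axis I_min = (h_o·b_o³ − h_i·b_i³)/12 with b_o = 141, b_i = 109.0 mm (shorter outer/inner sides).
I_min = (173×141³ − 141.0×109.0³)/12 = 2.520×10^7 mm⁴
I = 2.520×10^7 mm⁴ = 2.520×10^-5 m⁴
Effective length L_e = K·L = 0.5 × 6.26 = 3.130 m
P_cr = π²EI / L_e² = π² × 117×10⁹ × 2.520×10^-5 / 3.130² = 2.970×10^6 N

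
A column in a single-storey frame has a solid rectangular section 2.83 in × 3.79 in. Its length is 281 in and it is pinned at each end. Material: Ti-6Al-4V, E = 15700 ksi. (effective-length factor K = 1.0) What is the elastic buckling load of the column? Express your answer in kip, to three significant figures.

Buckling occurs about the weak axis: I_min = h·b³/12 with b = 2.83 in (the shorter side).
I_min = 3.79×2.83³/12 = 7.158 in⁴
Effective length L_e = K·L = 1 × 281 = 281.0 in
P_cr = π²EI / L_e² = π² × 15700×10³ × 7.158 / 281.0² = 1.405×10^4 lb

P_cr ≈ 14.0 kip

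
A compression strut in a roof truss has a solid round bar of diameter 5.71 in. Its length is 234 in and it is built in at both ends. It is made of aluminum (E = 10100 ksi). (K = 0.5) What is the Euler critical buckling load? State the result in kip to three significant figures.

I = πd⁴/64 = π×5.71⁴/64 = 52.18 in⁴
Effective length L_e = K·L = 0.5 × 234 = 117.0 in
P_cr = π²EI / L_e² = π² × 10100×10³ × 52.18 / 117.0² = 3.800×10^5 lb

P_cr ≈ 380 kip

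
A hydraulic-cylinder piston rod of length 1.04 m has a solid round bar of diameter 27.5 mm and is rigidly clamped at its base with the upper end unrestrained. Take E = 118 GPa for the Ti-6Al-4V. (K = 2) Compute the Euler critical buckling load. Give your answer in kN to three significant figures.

I = πd⁴/64 = π×27.5⁴/64 = 2.807×10^4 mm⁴
I = 2.807×10^4 mm⁴ = 2.807×10^-8 m⁴
Effective length L_e = K·L = 2 × 1.04 = 2.080 m
P_cr = π²EI / L_e² = π² × 118×10⁹ × 2.807×10^-8 / 2.080² = 7.557×10^3 N

P_cr ≈ 7.56 kN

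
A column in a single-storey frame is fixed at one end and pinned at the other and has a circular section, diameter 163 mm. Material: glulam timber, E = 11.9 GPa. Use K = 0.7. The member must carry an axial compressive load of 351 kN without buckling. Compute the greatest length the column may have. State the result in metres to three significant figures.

I = πd⁴/64 = π×163⁴/64 = 3.465×10^7 mm⁴
I = 3.465×10^-5 m⁴
At the buckling limit P_cr = P = 3.510×10^5 N
From P_cr = π²EI/(K·L)²:  L = (1/K)·√(π²EI/P_cr) = (1/0.7)·√(π²×1.19×10^10×3.465×10^-5/3.510×10^5)
L = 4.86 m

L_max ≈ 4.86 m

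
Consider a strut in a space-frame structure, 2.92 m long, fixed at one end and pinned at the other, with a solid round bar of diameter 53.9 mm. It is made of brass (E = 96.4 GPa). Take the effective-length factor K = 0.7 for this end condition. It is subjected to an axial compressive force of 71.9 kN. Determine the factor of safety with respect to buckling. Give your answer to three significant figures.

n ≈ 1.31

I = πd⁴/64 = π×53.9⁴/64 = 4.143×10^5 mm⁴
I = 4.143×10^5 mm⁴ = 4.143×10^-7 m⁴
Effective length L_e = K·L = 0.7 × 2.92 = 2.044 m
P_cr = π²EI / L_e² = π² × 96.4×10⁹ × 4.143×10^-7 / 2.044² = 9.435×10^4 N
Factor of safety n = P_cr / P = 94.350 / 71.9 = 1.31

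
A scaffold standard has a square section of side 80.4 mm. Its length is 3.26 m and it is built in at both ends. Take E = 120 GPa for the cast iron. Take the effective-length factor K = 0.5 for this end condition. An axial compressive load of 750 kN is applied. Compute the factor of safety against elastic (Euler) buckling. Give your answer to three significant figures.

I = a⁴/12 = 80.4⁴/12 = 3.482×10^6 mm⁴
I = 3.482×10^6 mm⁴ = 3.482×10^-6 m⁴
Effective length L_e = K·L = 0.5 × 3.26 = 1.630 m
P_cr = π²EI / L_e² = π² × 120×10⁹ × 3.482×10^-6 / 1.630² = 1.552×10^6 N
Factor of safety n = P_cr / P = 1552.2 / 750 = 2.07

n ≈ 2.07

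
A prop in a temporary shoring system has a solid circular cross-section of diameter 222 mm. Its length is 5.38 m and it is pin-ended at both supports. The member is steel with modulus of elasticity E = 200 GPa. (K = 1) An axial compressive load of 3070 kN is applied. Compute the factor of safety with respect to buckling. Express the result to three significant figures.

I = πd⁴/64 = π×222⁴/64 = 1.192×10^8 mm⁴
I = 1.192×10^8 mm⁴ = 1.192×10^-4 m⁴
Effective length L_e = K·L = 1 × 5.38 = 5.380 m
P_cr = π²EI / L_e² = π² × 200×10⁹ × 1.192×10^-4 / 5.380² = 8.131×10^6 N
Factor of safety n = P_cr / P = 8131.1 / 3070 = 2.65

n ≈ 2.65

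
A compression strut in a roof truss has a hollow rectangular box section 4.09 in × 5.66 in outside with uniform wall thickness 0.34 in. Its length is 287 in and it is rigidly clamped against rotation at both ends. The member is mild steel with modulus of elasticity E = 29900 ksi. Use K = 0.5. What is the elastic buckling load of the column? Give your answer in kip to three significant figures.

Inner dimensions: h_i = 5.66 − 2×0.34 = 4.980 in, b_i = 4.09 − 2×0.34 = 3.410 in
Weak-axis I_min = (h_o·b_o³ − h_i·b_i³)/12 with b_o = 4.09, b_i = 3.410 in (shorter outer/inner sides).
I_min = (5.66×4.09³ − 4.980×3.410³)/12 = 15.81 in⁴
Effective length L_e = K·L = 0.5 × 287 = 143.5 in
P_cr = π²EI / L_e² = π² × 29900×10³ × 15.81 / 143.5² = 2.266×10^5 lb

P_cr ≈ 227 kip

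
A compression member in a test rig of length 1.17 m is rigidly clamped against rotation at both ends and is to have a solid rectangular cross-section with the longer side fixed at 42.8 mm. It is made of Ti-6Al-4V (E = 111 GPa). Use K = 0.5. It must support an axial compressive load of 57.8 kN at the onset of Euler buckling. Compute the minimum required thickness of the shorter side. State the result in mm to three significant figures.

b ≈ 17.2 mm

L_e = K·L = 0.5 × 1.17 = 0.5850 m
Required I = P_cr·L_e²/(π²E) = 5.780×10^4 × 0.5850² / (π² × 1.11×10^11) = 1.806×10^-8 m⁴
I_req = 1.806×10^4 mm⁴
Rectangle, weak axis: I_min = h·b³/12 with h = 42.8 mm fixed  ⇒  b = (12I/h)^(1/3) = 17.2 mm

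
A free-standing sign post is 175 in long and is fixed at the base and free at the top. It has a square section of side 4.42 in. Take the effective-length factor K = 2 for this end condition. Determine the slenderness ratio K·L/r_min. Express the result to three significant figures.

λ ≈ 274

I = a⁴/12 = 4.42⁴/12 = 31.81 in⁴
A = 19.54 in²;  r_min = √(I/A) = √(31.81/19.54) = 1.276 in
L_e = K·L = 2 × 175 = 350.0 in
λ = L_e / r_min = 350.00 / 1.276 = 274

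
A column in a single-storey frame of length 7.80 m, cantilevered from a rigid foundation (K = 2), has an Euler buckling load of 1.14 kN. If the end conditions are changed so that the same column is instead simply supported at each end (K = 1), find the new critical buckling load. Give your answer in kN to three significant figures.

P_cr ≈ 4.56 kN

P_cr ∝ 1/K², so P_cr,new = P_cr,old × (K_old/K_new)² = 1.14 × (2/1)²
= 1.14 × 4.000 = 4.56 kN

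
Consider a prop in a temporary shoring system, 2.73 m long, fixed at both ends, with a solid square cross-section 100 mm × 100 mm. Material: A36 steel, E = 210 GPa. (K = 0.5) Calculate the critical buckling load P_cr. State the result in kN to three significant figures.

P_cr ≈ 9270 kN

I = a⁴/12 = 100⁴/12 = 8.333×10^6 mm⁴
I = 8.333×10^6 mm⁴ = 8.333×10^-6 m⁴
Effective length L_e = K·L = 0.5 × 2.73 = 1.365 m
P_cr = π²EI / L_e² = π² × 210×10⁹ × 8.333×10^-6 / 1.365² = 9.270×10^6 N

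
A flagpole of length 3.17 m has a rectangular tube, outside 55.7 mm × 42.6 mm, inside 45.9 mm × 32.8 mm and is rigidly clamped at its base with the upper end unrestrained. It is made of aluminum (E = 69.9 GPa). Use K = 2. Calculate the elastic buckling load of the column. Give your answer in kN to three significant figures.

P_cr ≈ 3.84 kN

Weak-axis I_min = (h_o·b_o³ − h_i·b_i³)/12 with b_o = 42.6, b_i = 32.80 mm (shorter outer/inner sides).
I_min = (55.7×42.6³ − 45.90×32.80³)/12 = 2.239×10^5 mm⁴
I = 2.239×10^5 mm⁴ = 2.239×10^-7 m⁴
Effective length L_e = K·L = 2 × 3.17 = 6.340 m
P_cr = π²EI / L_e² = π² × 69.9×10⁹ × 2.239×10^-7 / 6.340² = 3.842×10^3 N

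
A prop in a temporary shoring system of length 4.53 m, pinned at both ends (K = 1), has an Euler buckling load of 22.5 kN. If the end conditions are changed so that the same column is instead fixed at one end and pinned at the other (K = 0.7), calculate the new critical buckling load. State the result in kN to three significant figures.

P_cr ∝ 1/K², so P_cr,new = P_cr,old × (K_old/K_new)² = 22.5 × (1/0.7)²
= 22.5 × 2.041 = 45.9 kN

P_cr ≈ 45.9 kN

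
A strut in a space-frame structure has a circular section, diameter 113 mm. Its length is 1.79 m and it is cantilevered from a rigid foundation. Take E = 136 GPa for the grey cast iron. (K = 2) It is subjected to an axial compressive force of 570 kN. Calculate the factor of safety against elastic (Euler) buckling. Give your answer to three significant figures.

I = πd⁴/64 = π×113⁴/64 = 8.004×10^6 mm⁴
I = 8.004×10^6 mm⁴ = 8.004×10^-6 m⁴
Effective length L_e = K·L = 2 × 1.79 = 3.580 m
P_cr = π²EI / L_e² = π² × 136×10⁹ × 8.004×10^-6 / 3.580² = 8.382×10^5 N
Factor of safety n = P_cr / P = 838.22 / 570 = 1.47

n ≈ 1.47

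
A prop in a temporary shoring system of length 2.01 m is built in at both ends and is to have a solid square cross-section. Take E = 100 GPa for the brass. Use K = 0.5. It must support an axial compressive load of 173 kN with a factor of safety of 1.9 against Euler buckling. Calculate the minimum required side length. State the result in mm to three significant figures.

Required P_cr = n·P = 1.9 × 173 = 328.7 kN
L_e = K·L = 0.5 × 2.01 = 1.005 m
Required I = P_cr·L_e²/(π²E) = 3.287×10^5 × 1.005² / (π² × 1.00×10^11) = 3.364×10^-7 m⁴
I_req = 3.364×10^5 mm⁴
Solid square: I = a⁴/12  ⇒  a = (12I)^(1/4) = (12×3.364×10^5)^(1/4) = 44.8 mm

a ≈ 44.8 mm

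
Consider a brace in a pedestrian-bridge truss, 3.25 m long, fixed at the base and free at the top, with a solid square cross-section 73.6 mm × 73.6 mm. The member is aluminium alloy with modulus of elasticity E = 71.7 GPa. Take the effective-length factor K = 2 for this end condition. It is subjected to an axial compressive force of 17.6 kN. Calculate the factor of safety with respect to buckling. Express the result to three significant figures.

n ≈ 2.33

I = a⁴/12 = 73.6⁴/12 = 2.445×10^6 mm⁴
I = 2.445×10^6 mm⁴ = 2.445×10^-6 m⁴
Effective length L_e = K·L = 2 × 3.25 = 6.500 m
P_cr = π²EI / L_e² = π² × 71.7×10⁹ × 2.445×10^-6 / 6.500² = 4.096×10^4 N
Factor of safety n = P_cr / P = 40.956 / 17.6 = 2.33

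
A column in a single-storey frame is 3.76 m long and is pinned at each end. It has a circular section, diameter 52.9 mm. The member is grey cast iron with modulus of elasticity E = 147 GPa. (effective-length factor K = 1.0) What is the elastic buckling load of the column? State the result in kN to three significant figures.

I = πd⁴/64 = π×52.9⁴/64 = 3.844×10^5 mm⁴
I = 3.844×10^5 mm⁴ = 3.844×10^-7 m⁴
Effective length L_e = K·L = 1 × 3.76 = 3.760 m
P_cr = π²EI / L_e² = π² × 147×10⁹ × 3.844×10^-7 / 3.760² = 3.945×10^4 N

P_cr ≈ 39.4 kN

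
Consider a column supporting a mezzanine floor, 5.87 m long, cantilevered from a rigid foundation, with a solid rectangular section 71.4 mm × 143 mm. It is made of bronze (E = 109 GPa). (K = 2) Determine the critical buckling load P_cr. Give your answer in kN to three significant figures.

Buckling occurs about the weak axis: I_min = h·b³/12 with b = 71.4 mm (the shorter side).
I_min = 143×71.4³/12 = 4.338×10^6 mm⁴
I = 4.338×10^6 mm⁴ = 4.338×10^-6 m⁴
Effective length L_e = K·L = 2 × 5.87 = 11.74 m
P_cr = π²EI / L_e² = π² × 109×10⁹ × 4.338×10^-6 / 11.74² = 3.386×10^4 N

P_cr ≈ 33.9 kN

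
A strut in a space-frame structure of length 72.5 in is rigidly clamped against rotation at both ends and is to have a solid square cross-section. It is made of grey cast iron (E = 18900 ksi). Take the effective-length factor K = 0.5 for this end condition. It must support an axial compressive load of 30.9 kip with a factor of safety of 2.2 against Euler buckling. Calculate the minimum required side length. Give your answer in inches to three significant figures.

a ≈ 1.55 in

Required P_cr = n·P = 2.2 × 30.9 = 67.98 kip
L_e = K·L = 0.5 × 72.5 = 36.25 in
Required I = P_cr·L_e²/(π²E) = 6.798×10^4 × 36.25² / (π² × 1.89×10^7) = 0.4789 in⁴
Solid square: I = a⁴/12  ⇒  a = (12I)^(1/4) = (12×0.4789)^(1/4) = 1.55 in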